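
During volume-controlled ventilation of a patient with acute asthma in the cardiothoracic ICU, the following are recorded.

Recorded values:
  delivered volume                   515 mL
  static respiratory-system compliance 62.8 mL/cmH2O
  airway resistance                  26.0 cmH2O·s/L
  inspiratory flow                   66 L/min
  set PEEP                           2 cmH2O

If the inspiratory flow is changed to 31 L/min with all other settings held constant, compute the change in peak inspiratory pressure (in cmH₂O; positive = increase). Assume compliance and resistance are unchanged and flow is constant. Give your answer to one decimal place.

Flow: 66 L/min ÷ 60 = 1.1 L/s.
New flow: 31 L/min ÷ 60 = 0.5167 L/s.
PIP = Vt/C + R·V̇ + PEEP (constant-flow equation of motion).
Only the resistive term changes: ΔPIP = R × ΔV̇ = 26.0 × (0.5167 − 1.1) = 26.0 × -0.5833 = -15.166 cmH2O.

-15.2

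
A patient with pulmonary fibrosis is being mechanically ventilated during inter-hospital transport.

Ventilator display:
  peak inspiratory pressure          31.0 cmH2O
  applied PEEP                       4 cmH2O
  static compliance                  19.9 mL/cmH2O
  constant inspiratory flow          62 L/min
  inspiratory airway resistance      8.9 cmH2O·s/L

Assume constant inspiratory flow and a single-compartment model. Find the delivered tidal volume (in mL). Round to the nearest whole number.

354

Flow: 62 L/min ÷ 60 = 1.0333 L/s.
Equation of motion (constant flow): PIP = Vt/C + R·V̇ + PEEP.
Vt/C = PIP − R·V̇ − PEEP = 31.0 − 9.196 − 4 = 17.804 cmH2O.
Vt = C × 17.804 = 19.9 × 17.804 = 354.3 mL.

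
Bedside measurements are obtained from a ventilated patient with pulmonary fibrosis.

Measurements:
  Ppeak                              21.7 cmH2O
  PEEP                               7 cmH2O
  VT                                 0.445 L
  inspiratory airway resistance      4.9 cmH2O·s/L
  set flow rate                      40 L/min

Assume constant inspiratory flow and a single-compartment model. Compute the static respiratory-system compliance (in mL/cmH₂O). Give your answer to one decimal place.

Flow: 40 L/min ÷ 60 = 0.6667 L/s.
Equation of motion (constant flow): PIP = Vt/C + R·V̇ + PEEP.
Vt/C = PIP − R·V̇ − PEEP = 21.7 − 4.9×0.6667 − 7 = 21.7 − 3.267 − 7 = 11.433 cmH2O.
C = Vt / 11.433 = 445 / 11.433 = 38.922 mL/cmH2O.

38.9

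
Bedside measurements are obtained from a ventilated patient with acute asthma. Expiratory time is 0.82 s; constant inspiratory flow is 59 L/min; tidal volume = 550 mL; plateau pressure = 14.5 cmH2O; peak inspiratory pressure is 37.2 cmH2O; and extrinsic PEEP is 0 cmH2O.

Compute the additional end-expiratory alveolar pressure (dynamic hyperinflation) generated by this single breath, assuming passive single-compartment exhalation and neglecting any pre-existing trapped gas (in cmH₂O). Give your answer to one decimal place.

5.7

Flow: 59 L/min ÷ 60 = 0.9833 L/s.
R = (PIP − Pplat)/V̇ = (37.2 − 14.5) / 0.9833 = 22.7/0.9833 = 23.086 cmH2O·s/L.
C = Vt/(Pplat − PEEP) = 550.0 / (14.5 − 0) = 550.0/14.5 = 37.931 mL/cmH2O.
τ = R × C = 23.086 × 0.03793 L/cmH2O = 0.8757 s.
Fraction remaining = e^(−Te/τ) = e^(−0.82/0.8757) = 0.392; trapped volume = 550.0 × 0.392 = 215.6 mL.
Additional alveolar pressure from trapping ≈ V_trapped / C = 215.6 / 37.931 = 5.684 cmH2O.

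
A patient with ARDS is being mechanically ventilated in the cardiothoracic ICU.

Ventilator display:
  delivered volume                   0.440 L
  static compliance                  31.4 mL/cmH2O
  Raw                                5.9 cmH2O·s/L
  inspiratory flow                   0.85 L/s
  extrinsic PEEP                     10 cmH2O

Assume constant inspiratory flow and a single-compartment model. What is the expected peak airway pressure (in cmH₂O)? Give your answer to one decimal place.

29.0

Equation of motion (constant flow): PIP = Vt/C + R·V̇ + PEEP.
PIP = 440/31.4 + 5.9×0.85 + 10 = 14.013 + 5.015 + 10 = 29.028 cmH2O.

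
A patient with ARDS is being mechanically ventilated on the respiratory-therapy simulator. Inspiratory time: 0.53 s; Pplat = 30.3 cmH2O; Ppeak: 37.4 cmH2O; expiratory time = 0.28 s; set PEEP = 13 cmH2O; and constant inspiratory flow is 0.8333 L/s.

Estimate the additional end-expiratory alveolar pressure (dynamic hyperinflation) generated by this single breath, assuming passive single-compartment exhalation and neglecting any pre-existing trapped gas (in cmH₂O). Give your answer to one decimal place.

4.8

Vt = flow × Ti = 0.8333 L/s × 0.53 s × 1000 mL/L = 441.65 mL.
R = (PIP − Pplat)/V̇ = (37.4 − 30.3) / 0.8333 = 7.1/0.8333 = 8.52 cmH2O·s/L.
C = Vt/(Pplat − PEEP) = 441.65 / (30.3 − 13) = 441.65/17.3 = 25.529 mL/cmH2O.
τ = R × C = 8.52 × 0.02553 L/cmH2O = 0.2175 s.
Fraction remaining = e^(−Te/τ) = e^(−0.28/0.2175) = 0.276; trapped volume = 441.65 × 0.276 = 121.9 mL.
Additional alveolar pressure from trapping ≈ V_trapped / C = 121.9 / 25.529 = 4.775 cmH2O.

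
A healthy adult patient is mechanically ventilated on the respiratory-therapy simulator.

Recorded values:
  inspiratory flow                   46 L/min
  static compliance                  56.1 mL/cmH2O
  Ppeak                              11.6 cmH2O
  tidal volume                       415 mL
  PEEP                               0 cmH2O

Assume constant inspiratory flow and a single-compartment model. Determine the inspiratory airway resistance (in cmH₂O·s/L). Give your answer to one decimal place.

Flow: 46 L/min ÷ 60 = 0.7667 L/s.
Equation of motion (constant flow): PIP = Vt/C + R·V̇ + PEEP.
R·V̇ = PIP − Vt/C − PEEP = 11.6 − 415/56.1 − 0 = 11.6 − 7.398 − 0 = 4.202 cmH2O.
R = 4.202 / 0.7667 = 5.481 cmH2O·s/L.

5.5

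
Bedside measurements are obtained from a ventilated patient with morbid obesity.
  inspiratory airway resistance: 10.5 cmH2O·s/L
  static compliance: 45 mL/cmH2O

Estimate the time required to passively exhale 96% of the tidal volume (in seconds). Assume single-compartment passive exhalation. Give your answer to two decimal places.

τ = R × C = 10.5 × 45 mL/cmH2O = 10.5 × 0.045 L/cmH2O = 0.4725 s.
Exhaled fraction f = 1 − e^(−t/τ) → t = −τ·ln(1 − f) = −0.4725·ln(0.04) = 1.521 s.

1.52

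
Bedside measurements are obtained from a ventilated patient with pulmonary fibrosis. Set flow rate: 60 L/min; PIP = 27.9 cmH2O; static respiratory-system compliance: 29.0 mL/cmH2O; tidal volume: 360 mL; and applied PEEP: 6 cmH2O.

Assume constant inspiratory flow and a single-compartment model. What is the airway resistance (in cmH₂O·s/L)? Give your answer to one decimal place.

9.5

Flow: 60 L/min ÷ 60 = 1 L/s.
Equation of motion (constant flow): PIP = Vt/C + R·V̇ + PEEP.
R·V̇ = PIP − Vt/C − PEEP = 27.9 − 360/29.0 − 6 = 27.9 − 12.414 − 6 = 9.486 cmH2O.
R = 9.486 / 1 = 9.486 cmH2O·s/L.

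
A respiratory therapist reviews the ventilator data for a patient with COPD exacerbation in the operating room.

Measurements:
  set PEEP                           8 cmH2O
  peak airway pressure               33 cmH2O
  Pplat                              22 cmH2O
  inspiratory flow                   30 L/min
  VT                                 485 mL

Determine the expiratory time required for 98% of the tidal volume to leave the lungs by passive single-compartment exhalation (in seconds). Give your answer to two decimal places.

2.98

Flow: 30 L/min ÷ 60 = 0.5 L/s.
R = (PIP − Pplat)/V̇ = (33 − 22) / 0.5 = 11.0/0.5 = 22.0 cmH2O·s/L.
C = Vt/(Pplat − PEEP) = 485.0 / (22 − 8) = 485.0/14.0 = 34.643 mL/cmH2O.
τ = R × C = 22.0 × 0.03464 L/cmH2O = 0.7621 s.
t = −τ·ln(1 − 0.98) = −0.7621·ln(0.02) = 2.981 s.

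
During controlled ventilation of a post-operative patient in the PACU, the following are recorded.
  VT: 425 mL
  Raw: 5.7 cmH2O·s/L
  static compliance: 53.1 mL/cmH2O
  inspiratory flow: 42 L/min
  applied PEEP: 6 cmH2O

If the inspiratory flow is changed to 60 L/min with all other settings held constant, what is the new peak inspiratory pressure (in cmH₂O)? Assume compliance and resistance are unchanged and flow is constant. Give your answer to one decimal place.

19.7

Flow: 42 L/min ÷ 60 = 0.7 L/s.
New flow: 60 L/min ÷ 60 = 1 L/s.
PIP = Vt/C + R·V̇ + PEEP (constant-flow equation of motion).
Only the resistive term changes: ΔPIP = R × ΔV̇ = 5.7 × (1 − 0.7) = 5.7 × 0.3 = 1.71 cmH2O.
Original PIP = 425/53.1 + 5.7×0.7 + 6 = 17.994 cmH2O; new PIP = 17.994 + (1.71) = 19.704 cmH2O.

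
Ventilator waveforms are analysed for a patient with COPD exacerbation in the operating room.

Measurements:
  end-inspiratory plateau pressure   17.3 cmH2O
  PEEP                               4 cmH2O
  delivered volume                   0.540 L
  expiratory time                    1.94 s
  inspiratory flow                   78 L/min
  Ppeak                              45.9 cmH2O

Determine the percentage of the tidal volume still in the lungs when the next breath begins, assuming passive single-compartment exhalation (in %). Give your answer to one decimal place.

11.4

Flow: 78 L/min ÷ 60 = 1.3 L/s.
R = (PIP − Pplat)/V̇ = (45.9 − 17.3) / 1.3 = 28.6/1.3 = 22.0 cmH2O·s/L.
C = Vt/(Pplat − PEEP) = 540.0 / (17.3 − 4) = 540.0/13.3 = 40.602 mL/cmH2O.
τ = R × C = 22.0 × 0.0406 L/cmH2O = 0.8932 s.
Fraction remaining at end-expiration = e^(−Te/τ) = e^(−1.94/0.8932) = 0.114 → 11.4%.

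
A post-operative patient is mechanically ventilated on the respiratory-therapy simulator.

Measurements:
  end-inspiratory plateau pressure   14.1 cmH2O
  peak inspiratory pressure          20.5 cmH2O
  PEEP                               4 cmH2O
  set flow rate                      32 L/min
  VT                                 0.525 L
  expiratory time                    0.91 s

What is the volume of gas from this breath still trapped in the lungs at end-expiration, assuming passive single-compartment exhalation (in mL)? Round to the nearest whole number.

Flow: 32 L/min ÷ 60 = 0.5333 L/s.
R = (PIP − Pplat)/V̇ = (20.5 − 14.1) / 0.5333 = 6.4/0.5333 = 12.001 cmH2O·s/L.
C = Vt/(Pplat − PEEP) = 525.0 / (14.1 − 4) = 525.0/10.1 = 51.98 mL/cmH2O.
τ = R × C = 12.001 × 0.05198 L/cmH2O = 0.6238 s.
Fraction remaining = e^(−Te/τ) = e^(−0.91/0.6238) = 0.2325.
Trapped volume = 525.0 × 0.2325 = 122.06 mL.

122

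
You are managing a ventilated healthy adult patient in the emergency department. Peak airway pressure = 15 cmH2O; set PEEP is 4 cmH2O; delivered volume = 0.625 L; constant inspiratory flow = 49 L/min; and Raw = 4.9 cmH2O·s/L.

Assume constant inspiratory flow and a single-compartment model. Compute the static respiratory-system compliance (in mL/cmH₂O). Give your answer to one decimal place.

Flow: 49 L/min ÷ 60 = 0.8167 L/s.
Equation of motion (constant flow): PIP = Vt/C + R·V̇ + PEEP.
Vt/C = PIP − R·V̇ − PEEP = 15 − 4.9×0.8167 − 4 = 15 − 4.002 − 4 = 6.998 cmH2O.
C = Vt / 6.998 = 625 / 6.998 = 89.311 mL/cmH2O.

89.3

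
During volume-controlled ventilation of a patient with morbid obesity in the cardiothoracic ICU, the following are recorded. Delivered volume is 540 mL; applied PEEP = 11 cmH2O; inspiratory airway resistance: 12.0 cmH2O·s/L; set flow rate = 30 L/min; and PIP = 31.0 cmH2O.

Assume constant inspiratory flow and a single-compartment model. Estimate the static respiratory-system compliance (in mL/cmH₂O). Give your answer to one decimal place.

38.6

Flow: 30 L/min ÷ 60 = 0.5 L/s.
Equation of motion (constant flow): PIP = Vt/C + R·V̇ + PEEP.
Vt/C = PIP − R·V̇ − PEEP = 31.0 − 12.0×0.5 − 11 = 31.0 − 6.0 − 11 = 14.0 cmH2O.
C = Vt / 14.0 = 540 / 14.0 = 38.571 mL/cmH2O.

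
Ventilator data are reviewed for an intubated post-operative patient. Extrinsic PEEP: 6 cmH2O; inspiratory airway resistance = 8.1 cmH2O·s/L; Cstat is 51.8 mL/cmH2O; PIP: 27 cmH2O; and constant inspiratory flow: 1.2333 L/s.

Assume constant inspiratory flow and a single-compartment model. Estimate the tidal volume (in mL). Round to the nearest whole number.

Equation of motion (constant flow): PIP = Vt/C + R·V̇ + PEEP.
Vt/C = PIP − R·V̇ − PEEP = 27 − 9.99 − 6 = 11.01 cmH2O.
Vt = C × 11.01 = 51.8 × 11.01 = 570.32 mL.

570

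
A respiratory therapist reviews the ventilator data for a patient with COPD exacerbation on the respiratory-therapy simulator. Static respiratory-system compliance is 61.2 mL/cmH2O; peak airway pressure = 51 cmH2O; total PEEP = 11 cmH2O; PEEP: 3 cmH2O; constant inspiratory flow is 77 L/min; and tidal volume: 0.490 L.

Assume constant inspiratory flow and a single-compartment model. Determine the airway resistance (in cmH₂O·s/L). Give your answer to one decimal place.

Flow: 77 L/min ÷ 60 = 1.2833 L/s.
Total PEEP = 11 cmH2O (set 3 + intrinsic 8); this is the baseline alveolar pressure.
Equation of motion (constant flow): PIP = Vt/C + R·V̇ + PEEP.
R·V̇ = PIP − Vt/C − PEEP = 51 − 490/61.2 − 11 = 51 − 8.007 − 11 = 31.993 cmH2O.
R = 31.993 / 1.2833 = 24.93 cmH2O·s/L.

24.9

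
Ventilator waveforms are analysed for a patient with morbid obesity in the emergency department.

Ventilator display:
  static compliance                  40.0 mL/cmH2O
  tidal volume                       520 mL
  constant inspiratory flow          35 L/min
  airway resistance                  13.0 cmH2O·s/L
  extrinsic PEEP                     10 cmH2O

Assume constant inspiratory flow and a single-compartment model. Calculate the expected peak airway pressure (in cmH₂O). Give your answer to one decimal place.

Flow: 35 L/min ÷ 60 = 0.5833 L/s.
Equation of motion (constant flow): PIP = Vt/C + R·V̇ + PEEP.
PIP = 520/40.0 + 13.0×0.5833 + 10 = 13.0 + 7.583 + 10 = 30.583 cmH2O.

30.6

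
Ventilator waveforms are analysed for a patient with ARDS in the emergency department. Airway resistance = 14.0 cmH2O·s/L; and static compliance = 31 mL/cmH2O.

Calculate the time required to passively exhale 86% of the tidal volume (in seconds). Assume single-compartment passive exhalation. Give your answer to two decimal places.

τ = R × C = 14.0 × 31 mL/cmH2O = 14.0 × 0.031 L/cmH2O = 0.434 s.
Exhaled fraction f = 1 − e^(−t/τ) → t = −τ·ln(1 − f) = −0.434·ln(0.14) = 0.8533 s.

0.85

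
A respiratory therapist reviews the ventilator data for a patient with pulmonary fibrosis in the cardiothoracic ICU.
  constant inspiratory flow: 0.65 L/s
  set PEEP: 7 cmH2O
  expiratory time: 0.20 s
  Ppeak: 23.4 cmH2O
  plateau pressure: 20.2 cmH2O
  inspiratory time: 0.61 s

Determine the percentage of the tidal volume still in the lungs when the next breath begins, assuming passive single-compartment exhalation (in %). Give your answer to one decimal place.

Vt = flow × Ti = 0.65 L/s × 0.61 s × 1000 mL/L = 396.5 mL.
R = (PIP − Pplat)/V̇ = (23.4 − 20.2) / 0.65 = 3.2/0.65 = 4.923 cmH2O·s/L.
C = Vt/(Pplat − PEEP) = 396.5 / (20.2 − 7) = 396.5/13.2 = 30.038 mL/cmH2O.
τ = R × C = 4.923 × 0.03004 L/cmH2O = 0.1479 s.
Fraction remaining at end-expiration = e^(−Te/τ) = e^(−0.20/0.1479) = 0.2587 → 25.87%.

25.9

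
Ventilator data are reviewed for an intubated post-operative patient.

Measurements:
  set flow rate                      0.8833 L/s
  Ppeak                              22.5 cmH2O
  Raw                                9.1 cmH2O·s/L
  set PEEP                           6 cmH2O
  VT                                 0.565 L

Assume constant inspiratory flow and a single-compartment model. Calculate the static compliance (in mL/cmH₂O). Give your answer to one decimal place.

Equation of motion (constant flow): PIP = Vt/C + R·V̇ + PEEP.
Vt/C = PIP − R·V̇ − PEEP = 22.5 − 9.1×0.8833 − 6 = 22.5 − 8.038 − 6 = 8.462 cmH2O.
C = Vt / 8.462 = 565 / 8.462 = 66.769 mL/cmH2O.

66.8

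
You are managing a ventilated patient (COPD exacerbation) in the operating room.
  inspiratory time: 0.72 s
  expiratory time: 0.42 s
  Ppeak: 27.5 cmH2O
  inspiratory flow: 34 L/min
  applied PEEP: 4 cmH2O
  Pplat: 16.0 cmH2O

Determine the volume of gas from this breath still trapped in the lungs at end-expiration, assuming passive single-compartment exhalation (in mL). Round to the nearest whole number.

Flow: 34 L/min ÷ 60 = 0.5667 L/s.
Vt = flow × Ti = 0.5667 L/s × 0.72 s × 1000 mL/L = 408.02 mL.
R = (PIP − Pplat)/V̇ = (27.5 − 16.0) / 0.5667 = 11.5/0.5667 = 20.293 cmH2O·s/L.
C = Vt/(Pplat − PEEP) = 408.02 / (16.0 − 4) = 408.02/12.0 = 34.002 mL/cmH2O.
τ = R × C = 20.293 × 0.034 L/cmH2O = 0.69 s.
Fraction remaining = e^(−Te/τ) = e^(−0.42/0.69) = 0.5441.
Trapped volume = 408.02 × 0.5441 = 222.0 mL.

222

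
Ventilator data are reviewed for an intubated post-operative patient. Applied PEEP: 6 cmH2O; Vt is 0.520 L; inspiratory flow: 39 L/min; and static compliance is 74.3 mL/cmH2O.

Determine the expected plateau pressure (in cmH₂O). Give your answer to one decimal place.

13.0

Pplat = PEEP + Vt / Cstat = 6 + 520 / 74.3 = 6 + 6.999 = 12.999 cmH2O.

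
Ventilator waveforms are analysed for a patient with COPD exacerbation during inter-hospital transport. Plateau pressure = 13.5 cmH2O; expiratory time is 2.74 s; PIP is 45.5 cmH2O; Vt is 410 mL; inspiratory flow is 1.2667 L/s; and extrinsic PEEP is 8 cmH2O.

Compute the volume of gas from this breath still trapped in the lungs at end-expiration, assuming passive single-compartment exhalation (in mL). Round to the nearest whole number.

96

R = (PIP − Pplat)/V̇ = (45.5 − 13.5) / 1.2667 = 32.0/1.2667 = 25.262 cmH2O·s/L.
C = Vt/(Pplat − PEEP) = 410.0 / (13.5 − 8) = 410.0/5.5 = 74.545 mL/cmH2O.
τ = R × C = 25.262 × 0.07455 L/cmH2O = 1.883 s.
Fraction remaining = e^(−Te/τ) = e^(−2.74/1.883) = 0.2334.
Trapped volume = 410.0 × 0.2334 = 95.694 mL.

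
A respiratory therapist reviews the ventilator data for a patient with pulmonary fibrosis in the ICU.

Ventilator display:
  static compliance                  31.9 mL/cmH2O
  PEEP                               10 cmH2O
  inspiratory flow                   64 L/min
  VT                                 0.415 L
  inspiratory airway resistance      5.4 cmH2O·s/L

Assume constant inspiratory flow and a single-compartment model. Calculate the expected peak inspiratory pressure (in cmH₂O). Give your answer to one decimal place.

28.8

Flow: 64 L/min ÷ 60 = 1.0667 L/s.
Equation of motion (constant flow): PIP = Vt/C + R·V̇ + PEEP.
PIP = 415/31.9 + 5.4×1.0667 + 10 = 13.009 + 5.76 + 10 = 28.769 cmH2O.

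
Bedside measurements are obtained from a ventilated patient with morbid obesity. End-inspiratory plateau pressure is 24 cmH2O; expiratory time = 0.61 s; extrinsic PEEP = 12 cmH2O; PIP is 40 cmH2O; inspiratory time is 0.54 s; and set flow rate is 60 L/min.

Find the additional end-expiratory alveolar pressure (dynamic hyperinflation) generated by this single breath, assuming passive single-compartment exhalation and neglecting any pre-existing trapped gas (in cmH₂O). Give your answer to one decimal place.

Flow: 60 L/min ÷ 60 = 1 L/s.
Vt = flow × Ti = 1 L/s × 0.54 s × 1000 mL/L = 540.0 mL.
R = (PIP − Pplat)/V̇ = (40 − 24) / 1 = 16.0/1 = 16.0 cmH2O·s/L.
C = Vt/(Pplat − PEEP) = 540.0 / (24 − 12) = 540.0/12.0 = 45.0 mL/cmH2O.
τ = R × C = 16.0 × 0.045 L/cmH2O = 0.72 s.
Fraction remaining = e^(−Te/τ) = e^(−0.61/0.72) = 0.4286; trapped volume = 540.0 × 0.4286 = 231.44 mL.
Additional alveolar pressure from trapping ≈ V_trapped / C = 231.44 / 45.0 = 5.143 cmH2O.

5.1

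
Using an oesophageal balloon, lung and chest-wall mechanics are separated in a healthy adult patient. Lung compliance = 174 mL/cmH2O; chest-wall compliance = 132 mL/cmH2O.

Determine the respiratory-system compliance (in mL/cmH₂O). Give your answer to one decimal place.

Lung and chest wall are elastances in series: 1/Crs = 1/CL + 1/Ccw.
1/Crs = 1/174 + 1/132 = 0.01332.
Crs = 75.075 mL/cmH2O.

75.1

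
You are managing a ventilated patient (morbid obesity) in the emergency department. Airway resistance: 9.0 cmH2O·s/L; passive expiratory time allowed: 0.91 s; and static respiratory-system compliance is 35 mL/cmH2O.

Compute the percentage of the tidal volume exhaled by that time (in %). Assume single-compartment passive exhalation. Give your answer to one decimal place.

94.4

τ = R × C = 9.0 × 35 mL/cmH2O = 9.0 × 0.035 L/cmH2O = 0.315 s.
Passive exhalation: V(t)/V₀ = e^(−t/τ) = e^(−0.91/0.315) = 0.05564.
Fraction exhaled = 1 − 0.05564 = 0.9444 → 94.44%.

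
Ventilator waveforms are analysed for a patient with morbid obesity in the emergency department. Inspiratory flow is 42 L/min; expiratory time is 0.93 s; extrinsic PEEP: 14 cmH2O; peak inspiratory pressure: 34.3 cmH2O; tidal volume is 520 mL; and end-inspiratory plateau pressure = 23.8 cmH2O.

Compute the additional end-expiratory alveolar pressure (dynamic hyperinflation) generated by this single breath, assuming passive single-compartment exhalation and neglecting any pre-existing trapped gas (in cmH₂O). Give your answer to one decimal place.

3.0

Flow: 42 L/min ÷ 60 = 0.7 L/s.
R = (PIP − Pplat)/V̇ = (34.3 − 23.8) / 0.7 = 10.5/0.7 = 15.0 cmH2O·s/L.
C = Vt/(Pplat − PEEP) = 520.0 / (23.8 − 14) = 520.0/9.8 = 53.061 mL/cmH2O.
τ = R × C = 15.0 × 0.05306 L/cmH2O = 0.7959 s.
Fraction remaining = e^(−Te/τ) = e^(−0.93/0.7959) = 0.3108; trapped volume = 520.0 × 0.3108 = 161.62 mL.
Additional alveolar pressure from trapping ≈ V_trapped / C = 161.62 / 53.061 = 3.046 cmH2O.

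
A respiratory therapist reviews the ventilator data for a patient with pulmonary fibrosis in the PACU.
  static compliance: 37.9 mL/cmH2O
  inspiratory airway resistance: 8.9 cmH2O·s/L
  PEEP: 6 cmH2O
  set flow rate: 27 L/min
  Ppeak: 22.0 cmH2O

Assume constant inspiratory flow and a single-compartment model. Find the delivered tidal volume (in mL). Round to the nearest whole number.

455

Flow: 27 L/min ÷ 60 = 0.45 L/s.
Equation of motion (constant flow): PIP = Vt/C + R·V̇ + PEEP.
Vt/C = PIP − R·V̇ − PEEP = 22.0 − 4.005 − 6 = 11.995 cmH2O.
Vt = C × 11.995 = 37.9 × 11.995 = 454.61 mL.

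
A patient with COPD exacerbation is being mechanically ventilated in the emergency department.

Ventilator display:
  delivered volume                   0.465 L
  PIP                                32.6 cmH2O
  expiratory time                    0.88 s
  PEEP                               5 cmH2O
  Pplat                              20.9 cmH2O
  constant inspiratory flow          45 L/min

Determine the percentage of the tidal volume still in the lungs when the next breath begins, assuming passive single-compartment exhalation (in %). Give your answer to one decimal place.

14.5

Flow: 45 L/min ÷ 60 = 0.75 L/s.
R = (PIP − Pplat)/V̇ = (32.6 − 20.9) / 0.75 = 11.7/0.75 = 15.6 cmH2O·s/L.
C = Vt/(Pplat − PEEP) = 465.0 / (20.9 − 5) = 465.0/15.9 = 29.245 mL/cmH2O.
τ = R × C = 15.6 × 0.02925 L/cmH2O = 0.4563 s.
Fraction remaining at end-expiration = e^(−Te/τ) = e^(−0.88/0.4563) = 0.1454 → 14.54%.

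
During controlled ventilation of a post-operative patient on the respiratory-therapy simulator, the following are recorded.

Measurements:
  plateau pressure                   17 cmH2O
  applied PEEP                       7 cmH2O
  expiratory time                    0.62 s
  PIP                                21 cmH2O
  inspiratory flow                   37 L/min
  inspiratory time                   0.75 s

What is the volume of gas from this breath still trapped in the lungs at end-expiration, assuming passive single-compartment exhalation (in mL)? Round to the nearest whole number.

59

Flow: 37 L/min ÷ 60 = 0.6167 L/s.
Vt = flow × Ti = 0.6167 L/s × 0.75 s × 1000 mL/L = 462.53 mL.
R = (PIP − Pplat)/V̇ = (21 − 17) / 0.6167 = 4.0/0.6167 = 6.486 cmH2O·s/L.
C = Vt/(Pplat − PEEP) = 462.53 / (17 − 7) = 462.53/10.0 = 46.253 mL/cmH2O.
τ = R × C = 6.486 × 0.04625 L/cmH2O = 0.3 s.
Fraction remaining = e^(−Te/τ) = e^(−0.62/0.3) = 0.1266.
Trapped volume = 462.53 × 0.1266 = 58.556 mL.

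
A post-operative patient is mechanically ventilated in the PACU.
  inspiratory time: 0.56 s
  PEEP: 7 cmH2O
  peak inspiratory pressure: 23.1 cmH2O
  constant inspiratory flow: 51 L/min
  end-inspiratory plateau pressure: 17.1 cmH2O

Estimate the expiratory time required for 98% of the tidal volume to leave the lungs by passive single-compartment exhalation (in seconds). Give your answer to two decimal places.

Flow: 51 L/min ÷ 60 = 0.85 L/s.
Vt = flow × Ti = 0.85 L/s × 0.56 s × 1000 mL/L = 476.0 mL.
R = (PIP − Pplat)/V̇ = (23.1 − 17.1) / 0.85 = 6.0/0.85 = 7.059 cmH2O·s/L.
C = Vt/(Pplat − PEEP) = 476.0 / (17.1 − 7) = 476.0/10.1 = 47.129 mL/cmH2O.
τ = R × C = 7.059 × 0.04713 L/cmH2O = 0.3327 s.
t = −τ·ln(1 − 0.98) = −0.3327·ln(0.02) = 1.302 s.

1.30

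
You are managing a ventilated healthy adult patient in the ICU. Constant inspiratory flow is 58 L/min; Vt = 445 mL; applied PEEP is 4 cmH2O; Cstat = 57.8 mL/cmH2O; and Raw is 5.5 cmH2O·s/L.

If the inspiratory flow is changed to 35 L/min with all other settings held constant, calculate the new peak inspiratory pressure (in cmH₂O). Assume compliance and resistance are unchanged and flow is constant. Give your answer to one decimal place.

14.9

Flow: 58 L/min ÷ 60 = 0.9667 L/s.
New flow: 35 L/min ÷ 60 = 0.5833 L/s.
PIP = Vt/C + R·V̇ + PEEP (constant-flow equation of motion).
Only the resistive term changes: ΔPIP = R × ΔV̇ = 5.5 × (0.5833 − 0.9667) = 5.5 × -0.3834 = -2.109 cmH2O.
Original PIP = 445/57.8 + 5.5×0.9667 + 4 = 17.016 cmH2O; new PIP = 17.016 + (-2.109) = 14.907 cmH2O.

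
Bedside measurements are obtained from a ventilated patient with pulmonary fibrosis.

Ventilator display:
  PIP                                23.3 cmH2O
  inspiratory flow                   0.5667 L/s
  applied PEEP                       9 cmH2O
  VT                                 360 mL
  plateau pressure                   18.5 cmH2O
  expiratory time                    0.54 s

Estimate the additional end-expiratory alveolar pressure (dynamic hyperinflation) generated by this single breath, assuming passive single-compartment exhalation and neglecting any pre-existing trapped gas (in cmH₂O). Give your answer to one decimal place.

1.8

R = (PIP − Pplat)/V̇ = (23.3 − 18.5) / 0.5667 = 4.8/0.5667 = 8.47 cmH2O·s/L.
C = Vt/(Pplat − PEEP) = 360.0 / (18.5 − 9) = 360.0/9.5 = 37.895 mL/cmH2O.
τ = R × C = 8.47 × 0.0379 L/cmH2O = 0.321 s.
Fraction remaining = e^(−Te/τ) = e^(−0.54/0.321) = 0.186; trapped volume = 360.0 × 0.186 = 66.96 mL.
Additional alveolar pressure from trapping ≈ V_trapped / C = 66.96 / 37.895 = 1.767 cmH2O.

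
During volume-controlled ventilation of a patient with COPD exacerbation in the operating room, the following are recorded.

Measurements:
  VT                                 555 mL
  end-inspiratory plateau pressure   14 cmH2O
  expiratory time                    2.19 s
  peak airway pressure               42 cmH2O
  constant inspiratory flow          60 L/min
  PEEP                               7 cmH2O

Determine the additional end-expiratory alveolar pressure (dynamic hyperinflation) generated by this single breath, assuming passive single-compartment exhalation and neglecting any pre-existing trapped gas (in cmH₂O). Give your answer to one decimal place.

Flow: 60 L/min ÷ 60 = 1 L/s.
R = (PIP − Pplat)/V̇ = (42 − 14) / 1 = 28.0/1 = 28.0 cmH2O·s/L.
C = Vt/(Pplat − PEEP) = 555.0 / (14 − 7) = 555.0/7.0 = 79.286 mL/cmH2O.
τ = R × C = 28.0 × 0.07929 L/cmH2O = 2.22 s.
Fraction remaining = e^(−Te/τ) = e^(−2.19/2.22) = 0.3729; trapped volume = 555.0 × 0.3729 = 206.96 mL.
Additional alveolar pressure from trapping ≈ V_trapped / C = 206.96 / 79.286 = 2.61 cmH2O.

2.6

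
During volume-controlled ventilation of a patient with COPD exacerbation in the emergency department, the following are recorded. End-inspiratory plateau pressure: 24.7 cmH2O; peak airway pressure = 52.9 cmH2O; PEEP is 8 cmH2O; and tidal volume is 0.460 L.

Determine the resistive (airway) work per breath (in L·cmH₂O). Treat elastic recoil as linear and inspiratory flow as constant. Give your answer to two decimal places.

With constant inspiratory flow the resistive pressure is constant at PIP − Pplat = 52.9 − 24.7 = 28.2 cmH2O, so resistive work = 28.2 × 0.460 = 12.972 L·cmH2O.

12.97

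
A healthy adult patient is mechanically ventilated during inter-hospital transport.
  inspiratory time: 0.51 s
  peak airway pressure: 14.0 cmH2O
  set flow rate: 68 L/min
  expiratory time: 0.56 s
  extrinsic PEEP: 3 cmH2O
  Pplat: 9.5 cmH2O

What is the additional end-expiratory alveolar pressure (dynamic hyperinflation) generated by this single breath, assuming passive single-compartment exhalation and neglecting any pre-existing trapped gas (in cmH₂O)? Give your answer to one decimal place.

Flow: 68 L/min ÷ 60 = 1.1333 L/s.
Vt = flow × Ti = 1.1333 L/s × 0.51 s × 1000 mL/L = 577.98 mL.
R = (PIP − Pplat)/V̇ = (14.0 − 9.5) / 1.1333 = 4.5/1.1333 = 3.971 cmH2O·s/L.
C = Vt/(Pplat − PEEP) = 577.98 / (9.5 − 3) = 577.98/6.5 = 88.92 mL/cmH2O.
τ = R × C = 3.971 × 0.08892 L/cmH2O = 0.3531 s.
Fraction remaining = e^(−Te/τ) = e^(−0.56/0.3531) = 0.2048; trapped volume = 577.98 × 0.2048 = 118.37 mL.
Additional alveolar pressure from trapping ≈ V_trapped / C = 118.37 / 88.92 = 1.331 cmH2O.

1.3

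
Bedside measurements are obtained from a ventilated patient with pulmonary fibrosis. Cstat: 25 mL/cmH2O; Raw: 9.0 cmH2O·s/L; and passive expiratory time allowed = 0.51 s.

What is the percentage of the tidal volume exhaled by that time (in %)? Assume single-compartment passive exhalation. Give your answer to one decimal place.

τ = R × C = 9.0 × 25 mL/cmH2O = 9.0 × 0.025 L/cmH2O = 0.225 s.
Passive exhalation: V(t)/V₀ = e^(−t/τ) = e^(−0.51/0.225) = 0.1037.
Fraction exhaled = 1 − 0.1037 = 0.8963 → 89.63%.

89.6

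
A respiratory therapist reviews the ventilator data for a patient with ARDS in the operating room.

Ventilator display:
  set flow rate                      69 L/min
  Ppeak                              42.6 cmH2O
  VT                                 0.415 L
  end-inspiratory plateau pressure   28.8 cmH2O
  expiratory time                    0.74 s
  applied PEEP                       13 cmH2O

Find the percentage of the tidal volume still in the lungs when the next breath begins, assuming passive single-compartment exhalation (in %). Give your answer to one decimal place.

Flow: 69 L/min ÷ 60 = 1.15 L/s.
R = (PIP − Pplat)/V̇ = (42.6 − 28.8) / 1.15 = 13.8/1.15 = 12.0 cmH2O·s/L.
C = Vt/(Pplat − PEEP) = 415.0 / (28.8 − 13) = 415.0/15.8 = 26.266 mL/cmH2O.
τ = R × C = 12.0 × 0.02627 L/cmH2O = 0.3152 s.
Fraction remaining at end-expiration = e^(−Te/τ) = e^(−0.74/0.3152) = 0.09559 → 9.559%.

9.6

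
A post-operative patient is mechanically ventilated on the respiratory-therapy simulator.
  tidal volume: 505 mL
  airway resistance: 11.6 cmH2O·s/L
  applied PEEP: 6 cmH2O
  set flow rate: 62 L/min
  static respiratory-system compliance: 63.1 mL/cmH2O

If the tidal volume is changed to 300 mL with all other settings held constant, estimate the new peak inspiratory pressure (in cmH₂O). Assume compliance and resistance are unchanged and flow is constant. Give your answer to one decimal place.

Flow: 62 L/min ÷ 60 = 1.0333 L/s.
PIP = Vt/C + R·V̇ + PEEP (constant-flow equation of motion).
Only the elastic term changes: ΔPIP = ΔVt / C = (300 − 505) / 63.1 = -3.249 cmH2O.
Original PIP = 505/63.1 + 11.6×1.0333 + 6 = 25.989 cmH2O; new PIP = 25.989 + (-3.249) = 22.74 cmH2O.

22.7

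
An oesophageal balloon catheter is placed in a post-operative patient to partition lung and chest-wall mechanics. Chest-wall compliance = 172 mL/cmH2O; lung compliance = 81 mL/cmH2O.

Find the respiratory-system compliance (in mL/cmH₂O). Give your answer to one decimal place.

Lung and chest wall are elastances in series: 1/Crs = 1/CL + 1/Ccw.
1/Crs = 1/81 + 1/172 = 0.01816.
Crs = 55.066 mL/cmH2O.

55.1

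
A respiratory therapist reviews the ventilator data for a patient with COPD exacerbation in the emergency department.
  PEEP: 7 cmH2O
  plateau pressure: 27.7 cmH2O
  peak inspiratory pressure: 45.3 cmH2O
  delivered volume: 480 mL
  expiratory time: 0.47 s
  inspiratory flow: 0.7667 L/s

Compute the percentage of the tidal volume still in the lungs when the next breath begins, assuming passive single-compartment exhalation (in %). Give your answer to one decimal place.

R = (PIP − Pplat)/V̇ = (45.3 − 27.7) / 0.7667 = 17.6/0.7667 = 22.956 cmH2O·s/L.
C = Vt/(Pplat − PEEP) = 480.0 / (27.7 − 7) = 480.0/20.7 = 23.188 mL/cmH2O.
τ = R × C = 22.956 × 0.02319 L/cmH2O = 0.5323 s.
Fraction remaining at end-expiration = e^(−Te/τ) = e^(−0.47/0.5323) = 0.4136 → 41.36%.

41.4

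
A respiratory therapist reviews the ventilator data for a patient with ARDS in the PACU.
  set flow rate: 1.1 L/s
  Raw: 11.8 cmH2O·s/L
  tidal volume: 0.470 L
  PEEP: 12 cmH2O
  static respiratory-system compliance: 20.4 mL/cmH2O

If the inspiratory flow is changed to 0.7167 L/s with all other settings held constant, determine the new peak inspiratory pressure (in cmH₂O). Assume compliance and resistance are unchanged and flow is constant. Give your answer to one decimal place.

43.5

PIP = Vt/C + R·V̇ + PEEP (constant-flow equation of motion).
Only the resistive term changes: ΔPIP = R × ΔV̇ = 11.8 × (0.7167 − 1.1) = 11.8 × -0.3833 = -4.523 cmH2O.
Original PIP = 470/20.4 + 11.8×1.1 + 12 = 48.019 cmH2O; new PIP = 48.019 + (-4.523) = 43.496 cmH2O.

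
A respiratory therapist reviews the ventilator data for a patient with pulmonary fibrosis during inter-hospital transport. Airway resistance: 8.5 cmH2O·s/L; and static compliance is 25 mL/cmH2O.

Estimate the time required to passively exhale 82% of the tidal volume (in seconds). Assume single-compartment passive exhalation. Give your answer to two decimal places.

τ = R × C = 8.5 × 25 mL/cmH2O = 8.5 × 0.025 L/cmH2O = 0.2125 s.
Exhaled fraction f = 1 − e^(−t/τ) → t = −τ·ln(1 − f) = −0.2125·ln(0.18) = 0.3644 s.

0.36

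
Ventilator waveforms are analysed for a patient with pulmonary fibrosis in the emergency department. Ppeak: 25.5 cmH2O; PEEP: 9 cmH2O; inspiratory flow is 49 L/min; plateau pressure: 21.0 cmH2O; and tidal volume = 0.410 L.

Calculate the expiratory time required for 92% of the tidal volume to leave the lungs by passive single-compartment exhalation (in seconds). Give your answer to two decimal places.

0.48

Flow: 49 L/min ÷ 60 = 0.8167 L/s.
R = (PIP − Pplat)/V̇ = (25.5 − 21.0) / 0.8167 = 4.5/0.8167 = 5.51 cmH2O·s/L.
C = Vt/(Pplat − PEEP) = 410.0 / (21.0 − 9) = 410.0/12.0 = 34.167 mL/cmH2O.
τ = R × C = 5.51 × 0.03417 L/cmH2O = 0.1883 s.
t = −τ·ln(1 − 0.92) = −0.1883·ln(0.08) = 0.4756 s.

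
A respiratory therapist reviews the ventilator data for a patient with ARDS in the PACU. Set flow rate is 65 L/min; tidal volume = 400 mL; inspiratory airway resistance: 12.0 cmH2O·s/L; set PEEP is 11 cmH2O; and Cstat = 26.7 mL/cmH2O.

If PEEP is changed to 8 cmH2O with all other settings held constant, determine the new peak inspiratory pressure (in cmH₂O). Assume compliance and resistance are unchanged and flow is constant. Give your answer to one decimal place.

Flow: 65 L/min ÷ 60 = 1.0833 L/s.
PIP = Vt/C + R·V̇ + PEEP (constant-flow equation of motion).
Only the baseline term changes: ΔPIP = ΔPEEP = 8 − 11 = -3.0 cmH2O.
Original PIP = 400/26.7 + 12.0×1.0833 + 11 = 38.981 cmH2O; new PIP = 38.981 + (-3.0) = 35.981 cmH2O.

36.0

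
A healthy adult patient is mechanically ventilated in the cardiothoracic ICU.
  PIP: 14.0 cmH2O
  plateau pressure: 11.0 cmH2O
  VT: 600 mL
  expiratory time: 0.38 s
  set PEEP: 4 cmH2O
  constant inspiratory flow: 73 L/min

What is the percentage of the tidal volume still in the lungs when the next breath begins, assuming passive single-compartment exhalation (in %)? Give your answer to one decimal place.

Flow: 73 L/min ÷ 60 = 1.2167 L/s.
R = (PIP − Pplat)/V̇ = (14.0 − 11.0) / 1.2167 = 3.0/1.2167 = 2.466 cmH2O·s/L.
C = Vt/(Pplat − PEEP) = 600.0 / (11.0 − 4) = 600.0/7.0 = 85.714 mL/cmH2O.
τ = R × C = 2.466 × 0.08571 L/cmH2O = 0.2114 s.
Fraction remaining at end-expiration = e^(−Te/τ) = e^(−0.38/0.2114) = 0.1657 → 16.57%.

16.6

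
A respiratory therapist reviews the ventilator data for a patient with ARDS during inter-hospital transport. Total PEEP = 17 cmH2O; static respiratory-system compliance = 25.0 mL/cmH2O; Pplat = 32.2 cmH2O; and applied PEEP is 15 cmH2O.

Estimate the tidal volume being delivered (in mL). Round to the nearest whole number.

End-expiratory occlusion gives total PEEP = 17 cmH2O (intrinsic PEEP = 17 − 15 = 2). Use total PEEP for the elastic gradient.
Vt = Cstat × (Pplat − PEEPtotal) = 25.0 × (32.2 − 17) = 25.0 × 15.2 = 380.0 mL.

380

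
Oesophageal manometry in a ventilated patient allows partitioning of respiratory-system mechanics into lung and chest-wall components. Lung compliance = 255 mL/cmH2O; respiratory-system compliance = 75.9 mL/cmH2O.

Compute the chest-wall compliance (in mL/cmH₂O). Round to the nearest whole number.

1/Ccw = 1/Crs − 1/CL.
1/Ccw = 1/75.9 − 1/255 = 0.009254.
Ccw = 108.06 mL/cmH2O.

108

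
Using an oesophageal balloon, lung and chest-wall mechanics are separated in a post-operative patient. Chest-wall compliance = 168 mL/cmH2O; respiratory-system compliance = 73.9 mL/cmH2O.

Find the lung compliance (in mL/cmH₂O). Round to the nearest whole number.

132

1/CL = 1/Crs − 1/Ccw.
1/CL = 1/73.9 − 1/168 = 0.007579.
CL = 131.94 mL/cmH2O.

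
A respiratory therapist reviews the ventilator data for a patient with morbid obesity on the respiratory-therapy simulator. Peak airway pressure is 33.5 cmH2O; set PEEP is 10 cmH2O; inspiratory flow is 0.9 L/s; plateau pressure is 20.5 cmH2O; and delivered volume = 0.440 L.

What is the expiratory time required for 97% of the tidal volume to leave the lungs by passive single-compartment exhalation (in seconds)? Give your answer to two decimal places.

2.12

R = (PIP − Pplat)/V̇ = (33.5 − 20.5) / 0.9 = 13.0/0.9 = 14.444 cmH2O·s/L.
C = Vt/(Pplat − PEEP) = 440.0 / (20.5 − 10) = 440.0/10.5 = 41.905 mL/cmH2O.
τ = R × C = 14.444 × 0.04191 L/cmH2O = 0.6053 s.
t = −τ·ln(1 − 0.97) = −0.6053·ln(0.03) = 2.123 s.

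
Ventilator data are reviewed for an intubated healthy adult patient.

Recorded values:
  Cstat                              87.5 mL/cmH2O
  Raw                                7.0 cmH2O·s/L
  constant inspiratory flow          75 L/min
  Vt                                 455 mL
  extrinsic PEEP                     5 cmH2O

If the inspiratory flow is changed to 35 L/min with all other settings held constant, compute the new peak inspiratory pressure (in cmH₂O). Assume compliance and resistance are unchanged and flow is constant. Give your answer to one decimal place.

14.3

Flow: 75 L/min ÷ 60 = 1.25 L/s.
New flow: 35 L/min ÷ 60 = 0.5833 L/s.
PIP = Vt/C + R·V̇ + PEEP (constant-flow equation of motion).
Only the resistive term changes: ΔPIP = R × ΔV̇ = 7.0 × (0.5833 − 1.25) = 7.0 × -0.6667 = -4.667 cmH2O.
Original PIP = 455/87.5 + 7.0×1.25 + 5 = 18.95 cmH2O; new PIP = 18.95 + (-4.667) = 14.283 cmH2O.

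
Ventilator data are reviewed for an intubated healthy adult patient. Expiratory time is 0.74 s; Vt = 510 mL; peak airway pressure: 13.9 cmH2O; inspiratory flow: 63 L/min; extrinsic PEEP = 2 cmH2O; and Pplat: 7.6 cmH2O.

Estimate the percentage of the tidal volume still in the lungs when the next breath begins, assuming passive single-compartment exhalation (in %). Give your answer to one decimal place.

25.8

Flow: 63 L/min ÷ 60 = 1.05 L/s.
R = (PIP − Pplat)/V̇ = (13.9 − 7.6) / 1.05 = 6.3/1.05 = 6.0 cmH2O·s/L.
C = Vt/(Pplat − PEEP) = 510.0 / (7.6 − 2) = 510.0/5.6 = 91.071 mL/cmH2O.
τ = R × C = 6.0 × 0.09107 L/cmH2O = 0.5464 s.
Fraction remaining at end-expiration = e^(−Te/τ) = e^(−0.74/0.5464) = 0.2581 → 25.81%.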